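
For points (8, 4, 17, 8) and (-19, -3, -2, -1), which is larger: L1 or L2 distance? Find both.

L1 = |8 - (-19)| + |4 - (-3)| + |17 - (-2)| + |8 - (-1)| = 27 + 7 + 19 + 9 = 62
L2 = √(27² + 7² + 19² + 9²) = √1220 ≈ 34.9285
L1 ≥ L2 always (equality iff movement is along one axis); L1 > L2 here.
Ratio L1/L2 = 62/√1220 ≈ 1.7751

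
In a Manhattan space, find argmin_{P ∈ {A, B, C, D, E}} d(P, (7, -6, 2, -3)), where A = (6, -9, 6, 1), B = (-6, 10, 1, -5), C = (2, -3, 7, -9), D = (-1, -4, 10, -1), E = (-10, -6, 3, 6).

Distances: d(A) = 12, d(B) = 32, d(C) = 19, d(D) = 20, d(E) = 27. Nearest: A = (6, -9, 6, 1) with distance 12.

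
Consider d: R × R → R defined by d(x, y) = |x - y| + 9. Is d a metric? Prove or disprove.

No. d fails identity of indiscernibles (specifically d(x,x) = 0): d(-8, -8) = |-8 - (-8)| + 9 = 0 + 9 = 9 ≠ 0.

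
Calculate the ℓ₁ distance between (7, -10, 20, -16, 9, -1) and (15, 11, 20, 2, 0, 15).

Σ|x_i - y_i| = |7 - 15| + |-10 - 11| + |20 - 20| + |-16 - 2| + |9 - 0| + |-1 - 15| = 8 + 21 + 0 + 18 + 9 + 16 = 72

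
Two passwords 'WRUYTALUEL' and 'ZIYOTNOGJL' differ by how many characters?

Differing positions: 1, 2, 3, 4, 6, 7, 8, 9. Hamming distance = 8.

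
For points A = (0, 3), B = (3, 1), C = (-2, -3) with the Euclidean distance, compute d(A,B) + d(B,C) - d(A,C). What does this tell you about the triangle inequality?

d(A,B) = √(3² + 2²) = √13 ≈ 3.6056, d(B,C) = √(5² + 4²) = √41 ≈ 6.4031, d(A,C) = √(2² + 6²) = √40 ≈ 6.3246.
d(A,B) + d(B,C) - d(A,C) = 3.6056 + 6.4031 - 6.3246 = 10.0087 - 6.3246 = 3.6841 (to 4 decimal places). This is ≥ 0, so the triangle inequality holds for these points.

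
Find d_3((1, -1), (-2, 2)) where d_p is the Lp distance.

(Σ|x_i - y_i|^3)^(1/3) = (|1 - (-2)|^3 + |-1 - 2|^3)^(1/3)
= (3^3 + 3^3)^(1/3) = (27 + 27)^(1/3) = (54)^(1/3) ≈ 3.7798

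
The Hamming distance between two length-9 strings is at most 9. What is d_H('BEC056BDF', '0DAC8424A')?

Differing positions: 1, 2, 3, 4, 5, 6, 7, 8, 9. Hamming distance = 9. The maximum possible Hamming distance for length-9 strings is 9, so d_H/9 = 9/9 = 1.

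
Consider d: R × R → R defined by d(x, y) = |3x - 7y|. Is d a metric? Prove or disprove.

No. d fails symmetry: d(8, 2) = |3·8 - 7·2| = |10| = 10, but d(2, 8) = |3·2 - 7·8| = |-50| = 50. Since 10 ≠ 50, d(x,y) ≠ d(y,x) in general.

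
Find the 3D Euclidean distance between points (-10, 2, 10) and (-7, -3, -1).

√(Σ(x_i - y_i)²) = √((-10 - (-7))² + (2 - (-3))² + (10 - (-1))²)
= √((-3)² + 5² + 11²) = √(9 + 25 + 121) = √155 ≈ 12.4499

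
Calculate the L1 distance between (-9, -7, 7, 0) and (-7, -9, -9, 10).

Σ|x_i - y_i| = |-9 - (-7)| + |-7 - (-9)| + |7 - (-9)| + |0 - 10| = 2 + 2 + 16 + 10 = 30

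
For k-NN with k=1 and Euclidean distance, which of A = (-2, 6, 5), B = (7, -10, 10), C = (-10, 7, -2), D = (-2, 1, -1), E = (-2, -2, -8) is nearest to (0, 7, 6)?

Distances: d(A) ≈ 2.4495, d(B) ≈ 18.8149, d(C) ≈ 12.8062, d(D) ≈ 9.434, d(E) ≈ 16.7631. Nearest: A = (-2, 6, 5) with distance 2.4495.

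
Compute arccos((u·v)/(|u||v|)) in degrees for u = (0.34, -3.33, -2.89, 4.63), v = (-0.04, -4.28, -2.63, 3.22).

With u = (0.34, -3.33, -2.89, 4.63), v = (-0.04, -4.28, -2.63, 3.22):
u·v = 0.34·(-0.04) + (-3.33)·(-4.28) + (-2.89)·(-2.63) + 4.63·3.22 = (-0.0136) + 14.2524 + 7.6007 + 14.9086 = 36.7481.
|u| = √(0.34² + (-3.33)² + (-2.89)² + 4.63²) = √(0.1156 + 11.0889 + 8.3521 + 21.4369) = √40.9935, |v| = √((-0.04)² + (-4.28)² + (-2.63)² + 3.22²) = √(0.0016 + 18.3184 + 6.9169 + 10.3684) = √35.6053.
cos θ = (u·v)/(|u||v|) = 36.7481/(√40.9935·√35.6053) ≈ 0.961878
θ = arccos(0.961878) ≈ 15.87°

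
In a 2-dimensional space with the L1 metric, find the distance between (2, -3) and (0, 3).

Σ|x_i - y_i| = |2 - 0| + |-3 - 3| = 2 + 6 = 8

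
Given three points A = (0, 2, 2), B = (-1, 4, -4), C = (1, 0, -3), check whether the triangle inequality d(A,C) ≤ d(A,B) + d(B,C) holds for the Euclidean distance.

d(A,B) = √(1² + 2² + 6²) = √41 ≈ 6.4031, d(B,C) = √(2² + 4² + 1²) = √21 ≈ 4.5826, d(A,C) = √(1² + 2² + 5²) = √30 ≈ 5.4772.
d(A,C) ≈ 5.4772 ≤ 6.4031 + 4.5826 = 10.9857. Triangle inequality is satisfied.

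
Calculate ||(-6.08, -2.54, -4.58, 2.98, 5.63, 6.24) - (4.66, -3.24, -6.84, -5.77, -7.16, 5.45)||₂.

√(Σ(x_i - y_i)²) = √((-6.08 - 4.66)² + (-2.54 - (-3.24))² + (-4.58 - (-6.84))² + (2.98 - (-5.77))² + (5.63 - (-7.16))² + (6.24 - 5.45)²)
= √((-10.74)² + 0.7² + 2.26² + 8.75² + 12.79² + 0.79²) = √(115.3476 + 0.49 + 5.1076 + 76.5625 + 163.5841 + 0.6241) = √361.7159 ≈ 19.0188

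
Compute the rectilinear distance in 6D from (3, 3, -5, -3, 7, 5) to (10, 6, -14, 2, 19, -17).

Σ|x_i - y_i| = |3 - 10| + |3 - 6| + |-5 - (-14)| + |-3 - 2| + |7 - 19| + |5 - (-17)| = 7 + 3 + 9 + 5 + 12 + 22 = 58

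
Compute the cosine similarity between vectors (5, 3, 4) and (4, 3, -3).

With u = (5, 3, 4), v = (4, 3, -3):
u·v = 5·4 + 3·3 + 4·(-3) = 20 + 9 + (-12) = 17.
|u| = √(5² + 3² + 4²) = √50, |v| = √(4² + 3² + (-3)²) = √34, so |u||v| = √(50·34) = √1700.
cos θ = (u·v)/(|u||v|) = 17/√1700 ≈ 0.4123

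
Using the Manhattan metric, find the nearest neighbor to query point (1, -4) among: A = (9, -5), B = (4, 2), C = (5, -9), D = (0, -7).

Distances: d(A) = 9, d(B) = 9, d(C) = 9, d(D) = 4. Nearest: D = (0, -7) with distance 4.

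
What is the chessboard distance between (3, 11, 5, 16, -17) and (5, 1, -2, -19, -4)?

max(|x_i - y_i|) = max(|3 - 5|, |11 - 1|, |5 - (-2)|, |16 - (-19)|, |-17 - (-4)|) = max(2, 10, 7, 35, 13) = 35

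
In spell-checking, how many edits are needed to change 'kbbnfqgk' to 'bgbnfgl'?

Let D[i][j] be the edit distance between the first i characters of 'kbbnfqgk' and the first j characters of 'bgbnfgl', with D[i][0] = i, D[0][j] = j, and D[i][j] = D[i-1][j-1] if the characters match, else 1 + min(D[i-1][j], D[i][j-1], D[i-1][j-1]). Filling the table (rows: prefixes of 'kbbnfqgk', columns: prefixes of 'bgbnfgl'):
     ε  b  g  b  n  f  g  l
  ε  0  1  2  3  4  5  6  7
  k  1  1  2  3  4  5  6  7
  b  2  1  2  2  3  4  5  6
  b  3  2  2  2  3  4  5  6
  n  4  3  3  3  2  3  4  5
  f  5  4  4  4  3  2  3  4
  q  6  5  5  5  4  3  3  4
  g  7  6  5  6  5  4  3  4
  k  8  7  6  6  6  5  4  4
The bottom-right entry gives D[8][7] = 4, so no sequence of fewer than 4 edits works. Backtracking through the table gives one optimal edit sequence (4 edits):
  kbbnfqgk → bbbnfqgk (sub k→b @1)
  bbbnfqgk → bgbnfqgk (sub b→g @2)
  bgbnfqgk → bgbnfgk (del q @6)
  bgbnfgk → bgbnfgl (sub k→l @7)
Edit distance = 4.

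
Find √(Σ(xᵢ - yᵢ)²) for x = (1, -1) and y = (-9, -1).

√(Σ(x_i - y_i)²) = √((1 - (-9))² + (-1 - (-1))²)
= √(10² + 0²) = √(100 + 0) = √100 = 10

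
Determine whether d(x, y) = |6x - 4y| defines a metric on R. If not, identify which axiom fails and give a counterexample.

No. d fails symmetry: d(7, 9) = |6·7 - 4·9| = |6| = 6, but d(9, 7) = |6·9 - 4·7| = |26| = 26. Since 6 ≠ 26, d(x,y) ≠ d(y,x) in general.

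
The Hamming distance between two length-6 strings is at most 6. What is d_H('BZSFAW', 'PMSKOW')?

Differing positions: 1, 2, 4, 5. Hamming distance = 4. The maximum possible Hamming distance for length-6 strings is 6, so d_H/6 = 4/6 ≈ 0.6667.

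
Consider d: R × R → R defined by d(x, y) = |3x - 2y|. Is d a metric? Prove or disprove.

No. d fails symmetry: d(9, 3) = |3·9 - 2·3| = |21| = 21, but d(3, 9) = |3·3 - 2·9| = |-9| = 9. Since 21 ≠ 9, d(x,y) ≠ d(y,x) in general.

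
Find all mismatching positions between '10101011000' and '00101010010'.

Differing positions: 1, 8, 10. Hamming distance = 3.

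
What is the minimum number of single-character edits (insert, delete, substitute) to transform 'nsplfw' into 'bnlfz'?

Let D[i][j] be the edit distance between the first i characters of 'nsplfw' and the first j characters of 'bnlfz', with D[i][0] = i, D[0][j] = j, and D[i][j] = D[i-1][j-1] if the characters match, else 1 + min(D[i-1][j], D[i][j-1], D[i-1][j-1]). Filling the table (rows: prefixes of 'nsplfw', columns: prefixes of 'bnlfz'):
     ε  b  n  l  f  z
  ε  0  1  2  3  4  5
  n  1  1  1  2  3  4
  s  2  2  2  2  3  4
  p  3  3  3  3  3  4
  l  4  4  4  3  4  4
  f  5  5  5  4  3  4
  w  6  6  6  5  4  4
The bottom-right entry gives D[6][5] = 4, so no sequence of fewer than 4 edits works. Backtracking through the table gives one optimal edit sequence (4 edits):
  nsplfw → splfw (del n @1)
  splfw → bplfw (sub s→b @1)
  bplfw → bnlfw (sub p→n @2)
  bnlfw → bnlfz (sub w→z @5)
Edit distance = 4.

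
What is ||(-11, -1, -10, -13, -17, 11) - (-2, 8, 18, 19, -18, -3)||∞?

max(|x_i - y_i|) = max(|-11 - (-2)|, |-1 - 8|, |-10 - 18|, |-13 - 19|, |-17 - (-18)|, |11 - (-3)|) = max(9, 9, 28, 32, 1, 14) = 32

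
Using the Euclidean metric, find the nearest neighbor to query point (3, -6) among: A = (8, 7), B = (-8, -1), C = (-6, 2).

Distances: d(A) ≈ 13.9284, d(B) ≈ 12.083, d(C) ≈ 12.0416. Nearest: C = (-6, 2) with distance 12.0416.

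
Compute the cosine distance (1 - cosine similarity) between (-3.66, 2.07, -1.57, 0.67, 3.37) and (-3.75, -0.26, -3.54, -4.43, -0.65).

With u = (-3.66, 2.07, -1.57, 0.67, 3.37), v = (-3.75, -0.26, -3.54, -4.43, -0.65):
u·v = (-3.66)·(-3.75) + 2.07·(-0.26) + (-1.57)·(-3.54) + 0.67·(-4.43) + 3.37·(-0.65) = 13.725 + (-0.5382) + 5.5578 + (-2.9681) + (-2.1905) = 13.586.
|u| = √((-3.66)² + 2.07² + (-1.57)² + 0.67² + 3.37²) = √(13.3956 + 4.2849 + 2.4649 + 0.4489 + 11.3569) = √31.9512, |v| = √((-3.75)² + (-0.26)² + (-3.54)² + (-4.43)² + (-0.65)²) = √(14.0625 + 0.0676 + 12.5316 + 19.6249 + 0.4225) = √46.7091.
cos θ = (u·v)/(|u||v|) = 13.586/(√31.9512·√46.7091) ≈ 0.3517
Cosine distance = 1 - cos θ ≈ 1 - 0.3517 = 0.6483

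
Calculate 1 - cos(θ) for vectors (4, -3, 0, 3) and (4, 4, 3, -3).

With u = (4, -3, 0, 3), v = (4, 4, 3, -3):
u·v = 4·4 + (-3)·4 + 0·3 + 3·(-3) = 16 + (-12) + 0 + (-9) = -5.
|u| = √(4² + (-3)² + 0² + 3²) = √34, |v| = √(4² + 4² + 3² + (-3)²) = √50, so |u||v| = √(34·50) = √1700.
cos θ = (u·v)/(|u||v|) = -5/√1700 ≈ -0.1213
Cosine distance = 1 - cos θ ≈ 1 - (-0.1213) = 1.1213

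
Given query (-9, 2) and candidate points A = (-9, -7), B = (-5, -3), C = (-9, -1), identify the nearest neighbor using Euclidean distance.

Distances: d(A) = 9, d(B) ≈ 6.4031, d(C) = 3. Nearest: C = (-9, -1) with distance 3.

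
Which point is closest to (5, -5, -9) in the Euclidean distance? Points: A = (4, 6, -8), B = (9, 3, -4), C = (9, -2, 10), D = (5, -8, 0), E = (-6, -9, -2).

Distances: d(A) ≈ 11.0905, d(B) ≈ 10.247, d(C) ≈ 19.6469, d(D) ≈ 9.4868, d(E) ≈ 13.6382. Nearest: D = (5, -8, 0) with distance 9.4868.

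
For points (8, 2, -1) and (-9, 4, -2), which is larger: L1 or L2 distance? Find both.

L1 = |8 - (-9)| + |2 - 4| + |-1 - (-2)| = 17 + 2 + 1 = 20
L2 = √(17² + 2² + 1²) = √294 ≈ 17.1464
L1 ≥ L2 always (equality iff movement is along one axis); L1 > L2 here.
Ratio L1/L2 = 20/√294 ≈ 1.1664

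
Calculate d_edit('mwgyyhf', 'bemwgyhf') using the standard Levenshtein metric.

Let D[i][j] be the edit distance between the first i characters of 'mwgyyhf' and the first j characters of 'bemwgyhf', with D[i][0] = i, D[0][j] = j, and D[i][j] = D[i-1][j-1] if the characters match, else 1 + min(D[i-1][j], D[i][j-1], D[i-1][j-1]). Filling the table (rows: prefixes of 'mwgyyhf', columns: prefixes of 'bemwgyhf'):
     ε  b  e  m  w  g  y  h  f
  ε  0  1  2  3  4  5  6  7  8
  m  1  1  2  2  3  4  5  6  7
  w  2  2  2  3  2  3  4  5  6
  g  3  3  3  3  3  2  3  4  5
  y  4  4  4  4  4  3  2  3  4
  y  5  5  5  5  5  4  3  3  4
  h  6  6  6  6  6  5  4  3  4
  f  7  7  7  7  7  6  5  4  3
The bottom-right entry gives D[7][8] = 3, so no sequence of fewer than 3 edits works. Backtracking through the table gives one optimal edit sequence (3 edits):
  mwgyyhf → bmwgyyhf (ins b @1)
  bmwgyyhf → bemwgyyhf (ins e @2)
  bemwgyyhf → bemwgyhf (del y @6)
Edit distance = 3.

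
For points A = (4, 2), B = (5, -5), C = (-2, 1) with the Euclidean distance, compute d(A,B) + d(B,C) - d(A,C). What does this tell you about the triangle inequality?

d(A,B) = √(1² + 7²) = √50 ≈ 7.0711, d(B,C) = √(7² + 6²) = √85 ≈ 9.2195, d(A,C) = √(6² + 1²) = √37 ≈ 6.0828.
d(A,B) + d(B,C) - d(A,C) = 7.0711 + 9.2195 - 6.0828 = 16.2906 - 6.0828 = 10.2078 (to 4 decimal places). This is ≥ 0, so the triangle inequality holds for these points.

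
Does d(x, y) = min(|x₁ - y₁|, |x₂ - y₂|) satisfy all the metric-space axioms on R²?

No. d fails identity of indiscernibles: take x = (-4, 0) and y = (-4, 3). Then d(x,y) = min(|-4 - (-4)|, |0 - 3|) = min(0, 3) = 0, yet x ≠ y.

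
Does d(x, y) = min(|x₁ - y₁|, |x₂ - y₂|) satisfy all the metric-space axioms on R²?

No. d fails identity of indiscernibles: take x = (-3, 0) and y = (-3, 2). Then d(x,y) = min(|-3 - (-3)|, |0 - 2|) = min(0, 2) = 0, yet x ≠ y.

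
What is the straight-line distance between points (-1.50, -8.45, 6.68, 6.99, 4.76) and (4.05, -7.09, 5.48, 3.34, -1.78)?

√(Σ(x_i - y_i)²) = √((-1.5 - 4.05)² + (-8.45 - (-7.09))² + (6.68 - 5.48)² + (6.99 - 3.34)² + (4.76 - (-1.78))²)
= √((-5.55)² + (-1.36)² + 1.2² + 3.65² + 6.54²) = √(30.8025 + 1.8496 + 1.44 + 13.3225 + 42.7716) = √90.1862 ≈ 9.4966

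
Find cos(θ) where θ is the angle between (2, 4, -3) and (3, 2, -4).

With u = (2, 4, -3), v = (3, 2, -4):
u·v = 2·3 + 4·2 + (-3)·(-4) = 6 + 8 + 12 = 26.
|u| = √(2² + 4² + (-3)²) = √29, |v| = √(3² + 2² + (-4)²) = √29, so |u||v| = √(29·29) = √841 = 29.
cos θ = (u·v)/(|u||v|) = 26/29 ≈ 0.8966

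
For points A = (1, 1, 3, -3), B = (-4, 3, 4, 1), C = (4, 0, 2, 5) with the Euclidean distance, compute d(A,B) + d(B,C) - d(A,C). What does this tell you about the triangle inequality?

d(A,B) = √(5² + 2² + 1² + 4²) = √46 ≈ 6.7823, d(B,C) = √(8² + 3² + 2² + 4²) = √93 ≈ 9.6437, d(A,C) = √(3² + 1² + 1² + 8²) = √75 ≈ 8.6603.
d(A,B) + d(B,C) - d(A,C) = 6.7823 + 9.6437 - 8.6603 = 16.426 - 8.6603 = 7.7657 (to 4 decimal places). This is ≥ 0, so the triangle inequality holds for these points.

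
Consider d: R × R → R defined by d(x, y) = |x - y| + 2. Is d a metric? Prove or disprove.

No. d fails identity of indiscernibles (specifically d(x,x) = 0): d(3, 3) = |3 - 3| + 2 = 0 + 2 = 2 ≠ 0.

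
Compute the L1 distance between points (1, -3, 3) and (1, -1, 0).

Σ|x_i - y_i| = |1 - 1| + |-3 - (-1)| + |3 - 0| = 0 + 2 + 3 = 5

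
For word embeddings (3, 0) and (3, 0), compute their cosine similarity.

With u = (3, 0), v = (3, 0):
u·v = 3·3 + 0·0 = 9 + 0 = 9.
|u| = √(3² + 0²) = √9, |v| = √(3² + 0²) = √9, so |u||v| = √(9·9) = √81 = 9.
cos θ = (u·v)/(|u||v|) = 9/9 = 1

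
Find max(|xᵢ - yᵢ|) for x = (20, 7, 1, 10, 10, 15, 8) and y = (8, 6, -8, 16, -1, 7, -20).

max(|x_i - y_i|) = max(|20 - 8|, |7 - 6|, |1 - (-8)|, |10 - 16|, |10 - (-1)|, |15 - 7|, |8 - (-20)|) = max(12, 1, 9, 6, 11, 8, 28) = 28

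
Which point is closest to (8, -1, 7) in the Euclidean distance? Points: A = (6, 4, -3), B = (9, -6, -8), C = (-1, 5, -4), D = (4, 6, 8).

Distances: d(A) ≈ 11.3578, d(B) ≈ 15.843, d(C) ≈ 15.4272, d(D) ≈ 8.124. Nearest: D = (4, 6, 8) with distance 8.124.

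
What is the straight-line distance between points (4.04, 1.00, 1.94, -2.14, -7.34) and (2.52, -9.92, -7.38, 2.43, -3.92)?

√(Σ(x_i - y_i)²) = √((4.04 - 2.52)² + (1 - (-9.92))² + (1.94 - (-7.38))² + (-2.14 - 2.43)² + (-7.34 - (-3.92))²)
= √(1.52² + 10.92² + 9.32² + (-4.57)² + (-3.42)²) = √(2.3104 + 119.2464 + 86.8624 + 20.8849 + 11.6964) = √241.0005 ≈ 15.5242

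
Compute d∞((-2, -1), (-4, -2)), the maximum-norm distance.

max(|x_i - y_i|) = max(|-2 - (-4)|, |-1 - (-2)|) = max(2, 1) = 2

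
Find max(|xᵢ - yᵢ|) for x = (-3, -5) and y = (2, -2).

max(|x_i - y_i|) = max(|-3 - 2|, |-5 - (-2)|) = max(5, 3) = 5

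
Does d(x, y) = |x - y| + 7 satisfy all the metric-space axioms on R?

No. d fails identity of indiscernibles (specifically d(x,x) = 0): d(8, 8) = |8 - 8| + 7 = 0 + 7 = 7 ≠ 0.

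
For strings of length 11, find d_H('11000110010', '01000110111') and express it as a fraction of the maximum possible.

Differing positions: 1, 9, 11. Hamming distance = 3. The maximum possible Hamming distance for length-11 strings is 11, so d_H/11 = 3/11 ≈ 0.2727.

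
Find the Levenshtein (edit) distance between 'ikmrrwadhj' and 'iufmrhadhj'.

Let D[i][j] be the edit distance between the first i characters of 'ikmrrwadhj' and the first j characters of 'iufmrhadhj', with D[i][0] = i, D[0][j] = j, and D[i][j] = D[i-1][j-1] if the characters match, else 1 + min(D[i-1][j], D[i][j-1], D[i-1][j-1]). Filling the table (rows: prefixes of 'ikmrrwadhj', columns: prefixes of 'iufmrhadhj'):
     ε  i  u  f  m  r  h  a  d  h  j
  ε  0  1  2  3  4  5  6  7  8  9 10
  i  1  0  1  2  3  4  5  6  7  8  9
  k  2  1  1  2  3  4  5  6  7  8  9
  m  3  2  2  2  2  3  4  5  6  7  8
  r  4  3  3  3  3  2  3  4  5  6  7
  r  5  4  4  4  4  3  3  4  5  6  7
  w  6  5  5  5  5  4  4  4  5  6  7
  a  7  6  6  6  6  5  5  4  5  6  7
  d  8  7  7  7  7  6  6  5  4  5  6
  h  9  8  8  8  8  7  6  6  5  4  5
  j 10  9  9  9  9  8  7  7  6  5  4
The bottom-right entry gives D[10][10] = 4, so no sequence of fewer than 4 edits works. Backtracking through the table gives one optimal edit sequence (4 edits):
  ikmrrwadhj → iumrrwadhj (sub k→u @2)
  iumrrwadhj → iufrrwadhj (sub m→f @3)
  iufrrwadhj → iufmrwadhj (sub r→m @4)
  iufmrwadhj → iufmrhadhj (sub w→h @6)
Edit distance = 4.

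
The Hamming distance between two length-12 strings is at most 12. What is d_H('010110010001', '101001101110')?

Differing positions: 1, 2, 3, 4, 5, 6, 7, 8, 9, 10, 11, 12. Hamming distance = 12. The maximum possible Hamming distance for length-12 strings is 12, so d_H/12 = 12/12 = 1.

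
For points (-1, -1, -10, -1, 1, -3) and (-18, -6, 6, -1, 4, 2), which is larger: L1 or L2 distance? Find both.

L1 = |-1 - (-18)| + |-1 - (-6)| + |-10 - 6| + |-1 - (-1)| + |1 - 4| + |-3 - 2| = 17 + 5 + 16 + 0 + 3 + 5 = 46
L2 = √(17² + 5² + 16² + 0² + 3² + 5²) = √604 ≈ 24.5764
L1 ≥ L2 always (equality iff movement is along one axis); L1 > L2 here.
Ratio L1/L2 = 46/√604 ≈ 1.8717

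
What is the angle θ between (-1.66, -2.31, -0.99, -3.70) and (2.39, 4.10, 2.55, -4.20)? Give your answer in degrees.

With u = (-1.66, -2.31, -0.99, -3.70), v = (2.39, 4.10, 2.55, -4.20):
u·v = (-1.66)·2.39 + (-2.31)·4.1 + (-0.99)·2.55 + (-3.7)·(-4.2) = (-3.9674) + (-9.471) + (-2.5245) + 15.54 = -0.4229.
|u| = √((-1.66)² + (-2.31)² + (-0.99)² + (-3.7)²) = √(2.7556 + 5.3361 + 0.9801 + 13.69) = √22.7618, |v| = √(2.39² + 4.1² + 2.55² + (-4.2)²) = √(5.7121 + 16.81 + 6.5025 + 17.64) = √46.6646.
cos θ = (u·v)/(|u||v|) = -0.4229/(√22.7618·√46.6646) ≈ -0.012976
θ = arccos(-0.012976) ≈ 90.74°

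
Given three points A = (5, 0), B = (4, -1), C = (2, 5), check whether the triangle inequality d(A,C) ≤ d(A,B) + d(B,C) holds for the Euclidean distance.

d(A,B) = √(1² + 1²) = √2 ≈ 1.4142, d(B,C) = √(2² + 6²) = √40 ≈ 6.3246, d(A,C) = √(3² + 5²) = √34 ≈ 5.831.
d(A,C) ≈ 5.831 ≤ 1.4142 + 6.3246 = 7.7388. Triangle inequality is satisfied.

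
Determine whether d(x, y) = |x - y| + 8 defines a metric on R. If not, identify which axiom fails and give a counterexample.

No. d fails identity of indiscernibles (specifically d(x,x) = 0): d(4, 4) = |4 - 4| + 8 = 0 + 8 = 8 ≠ 0.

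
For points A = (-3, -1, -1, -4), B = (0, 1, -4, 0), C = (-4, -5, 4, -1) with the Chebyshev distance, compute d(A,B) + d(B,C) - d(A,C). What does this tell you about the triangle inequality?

d(A,B) = max(3, 2, 3, 4) = 4, d(B,C) = max(4, 6, 8, 1) = 8, d(A,C) = max(1, 4, 5, 3) = 5.
d(A,B) + d(B,C) - d(A,C) = 4 + 8 - 5 = 12 - 5 = 7. This is ≥ 0, so the triangle inequality holds for these points.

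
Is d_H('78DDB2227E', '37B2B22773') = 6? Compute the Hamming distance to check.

Differing positions: 1, 2, 3, 4, 8, 10. Hamming distance = 6, so the claim is true.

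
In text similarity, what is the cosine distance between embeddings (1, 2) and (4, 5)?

With u = (1, 2), v = (4, 5):
u·v = 1·4 + 2·5 = 4 + 10 = 14.
|u| = √(1² + 2²) = √5, |v| = √(4² + 5²) = √41, so |u||v| = √(5·41) = √205.
cos θ = (u·v)/(|u||v|) = 14/√205 ≈ 0.9778
Cosine distance = 1 - cos θ ≈ 1 - 0.9778 = 0.0222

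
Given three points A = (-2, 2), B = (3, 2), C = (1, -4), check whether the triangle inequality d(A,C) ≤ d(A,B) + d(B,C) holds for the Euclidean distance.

d(A,B) = √(5² + 0²) = √25 = 5, d(B,C) = √(2² + 6²) = √40 ≈ 6.3246, d(A,C) = √(3² + 6²) = √45 ≈ 6.7082.
d(A,C) ≈ 6.7082 ≤ 5 + 6.3246 = 11.3246. Triangle inequality is satisfied.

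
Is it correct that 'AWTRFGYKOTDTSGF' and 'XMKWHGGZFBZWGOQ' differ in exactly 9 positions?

Differing positions: 1, 2, 3, 4, 5, 7, 8, 9, 10, 11, 12, 13, 14, 15. Hamming distance = 14, so the claim that d_H = 9 is false.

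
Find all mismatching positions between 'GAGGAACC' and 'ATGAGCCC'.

Differing positions: 1, 2, 4, 5, 6. Hamming distance = 5.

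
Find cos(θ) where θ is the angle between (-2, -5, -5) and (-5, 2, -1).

With u = (-2, -5, -5), v = (-5, 2, -1):
u·v = (-2)·(-5) + (-5)·2 + (-5)·(-1) = 10 + (-10) + 5 = 5.
|u| = √((-2)² + (-5)² + (-5)²) = √54, |v| = √((-5)² + 2² + (-1)²) = √30, so |u||v| = √(54·30) = √1620.
cos θ = (u·v)/(|u||v|) = 5/√1620 ≈ 0.1242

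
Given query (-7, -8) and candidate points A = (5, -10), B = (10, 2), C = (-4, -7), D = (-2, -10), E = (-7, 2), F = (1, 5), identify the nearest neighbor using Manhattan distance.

Distances: d(A) = 14, d(B) = 27, d(C) = 4, d(D) = 7, d(E) = 10, d(F) = 21. Nearest: C = (-4, -7) with distance 4.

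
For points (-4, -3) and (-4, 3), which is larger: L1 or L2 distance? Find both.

L1 = |-4 - (-4)| + |-3 - 3| = 0 + 6 = 6
L2 = √(0² + 6²) = √36 = 6
L1 ≥ L2 always (equality iff movement is along one axis); L1 = L2 here (movement is along a single axis).
Ratio L1/L2 = 6/6 = 1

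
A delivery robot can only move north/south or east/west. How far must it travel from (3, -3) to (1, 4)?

Σ|x_i - y_i| = |3 - 1| + |-3 - 4| = 2 + 7 = 9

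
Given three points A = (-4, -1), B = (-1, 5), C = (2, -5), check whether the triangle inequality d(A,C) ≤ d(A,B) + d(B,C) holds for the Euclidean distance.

d(A,B) = √(3² + 6²) = √45 ≈ 6.7082, d(B,C) = √(3² + 10²) = √109 ≈ 10.4403, d(A,C) = √(6² + 4²) = √52 ≈ 7.2111.
d(A,C) ≈ 7.2111 ≤ 6.7082 + 10.4403 = 17.1485. Triangle inequality is satisfied.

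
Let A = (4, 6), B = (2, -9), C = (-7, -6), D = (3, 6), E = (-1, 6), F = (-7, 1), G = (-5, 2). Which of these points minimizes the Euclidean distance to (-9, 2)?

Distances: d(A) ≈ 13.6015, d(B) ≈ 15.5563, d(C) ≈ 8.2462, d(D) ≈ 12.6491, d(E) ≈ 8.9443, d(F) ≈ 2.2361, d(G) = 4. Nearest: F = (-7, 1) with distance 2.2361.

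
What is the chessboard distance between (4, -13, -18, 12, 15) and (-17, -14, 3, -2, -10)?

max(|x_i - y_i|) = max(|4 - (-17)|, |-13 - (-14)|, |-18 - 3|, |12 - (-2)|, |15 - (-10)|) = max(21, 1, 21, 14, 25) = 25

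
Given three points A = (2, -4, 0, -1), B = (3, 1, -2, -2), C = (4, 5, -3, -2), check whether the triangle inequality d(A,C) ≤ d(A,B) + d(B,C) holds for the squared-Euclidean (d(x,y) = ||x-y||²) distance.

d(A,B) = 1² + 5² + 2² + 1² = 31, d(B,C) = 1² + 4² + 1² + 0² = 18, d(A,C) = 2² + 9² + 3² + 1² = 95.
d(A,C) = 95 > 31 + 18 = 49. Triangle inequality is VIOLATED. (Squared-Euclidean is not a metric — this is a counterexample.)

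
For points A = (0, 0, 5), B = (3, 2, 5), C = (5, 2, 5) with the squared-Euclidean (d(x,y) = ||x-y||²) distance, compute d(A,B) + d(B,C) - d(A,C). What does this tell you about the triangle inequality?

d(A,B) = 3² + 2² + 0² = 13, d(B,C) = 2² + 0² + 0² = 4, d(A,C) = 5² + 2² + 0² = 29.
d(A,B) + d(B,C) - d(A,C) = 13 + 4 - 29 = 17 - 29 = -12. This is < 0, so the triangle inequality FAILS for these points (squared-Euclidean is not a metric).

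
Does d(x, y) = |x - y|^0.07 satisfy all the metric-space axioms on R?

Yes. With 0 < p = 0.07 ≤ 1, d(x,y) = |x-y|^0.07 is a metric on R. Non-negativity and symmetry are immediate; |x-y|^0.07 = 0 ⟺ |x-y| = 0 ⟺ x = y. For the triangle inequality, the function t ↦ t^0.07 is subadditive on [0,∞) when p ≤ 1, so |x-z|^0.07 ≤ (|x-y| + |y-z|)^0.07 ≤ |x-y|^0.07 + |y-z|^0.07.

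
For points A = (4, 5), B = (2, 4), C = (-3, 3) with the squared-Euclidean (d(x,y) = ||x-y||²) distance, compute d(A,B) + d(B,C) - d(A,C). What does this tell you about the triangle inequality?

d(A,B) = 2² + 1² = 5, d(B,C) = 5² + 1² = 26, d(A,C) = 7² + 2² = 53.
d(A,B) + d(B,C) - d(A,C) = 5 + 26 - 53 = 31 - 53 = -22. This is < 0, so the triangle inequality FAILS for these points (squared-Euclidean is not a metric).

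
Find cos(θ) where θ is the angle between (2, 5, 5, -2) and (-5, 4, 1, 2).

With u = (2, 5, 5, -2), v = (-5, 4, 1, 2):
u·v = 2·(-5) + 5·4 + 5·1 + (-2)·2 = (-10) + 20 + 5 + (-4) = 11.
|u| = √(2² + 5² + 5² + (-2)²) = √58, |v| = √((-5)² + 4² + 1² + 2²) = √46, so |u||v| = √(58·46) = √2668.
cos θ = (u·v)/(|u||v|) = 11/√2668 ≈ 0.213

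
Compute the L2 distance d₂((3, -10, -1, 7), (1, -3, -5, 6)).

√(Σ(x_i - y_i)²) = √((3 - 1)² + (-10 - (-3))² + (-1 - (-5))² + (7 - 6)²)
= √(2² + (-7)² + 4² + 1²) = √(4 + 49 + 16 + 1) = √70 ≈ 8.3666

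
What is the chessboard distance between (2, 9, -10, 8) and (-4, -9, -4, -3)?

max(|x_i - y_i|) = max(|2 - (-4)|, |9 - (-9)|, |-10 - (-4)|, |8 - (-3)|) = max(6, 18, 6, 11) = 18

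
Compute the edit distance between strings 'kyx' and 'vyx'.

Let D[i][j] be the edit distance between the first i characters of 'kyx' and the first j characters of 'vyx', with D[i][0] = i, D[0][j] = j, and D[i][j] = D[i-1][j-1] if the characters match, else 1 + min(D[i-1][j], D[i][j-1], D[i-1][j-1]). Filling the table (rows: prefixes of 'kyx', columns: prefixes of 'vyx'):
     ε  v  y  x
  ε  0  1  2  3
  k  1  1  2  3
  y  2  2  1  2
  x  3  3  2  1
The bottom-right entry gives D[3][3] = 1, so no sequence of fewer than 1 edit works. Backtracking through the table gives one optimal edit sequence (1 edit):
  kyx → vyx (sub k→v @1)
Edit distance = 1.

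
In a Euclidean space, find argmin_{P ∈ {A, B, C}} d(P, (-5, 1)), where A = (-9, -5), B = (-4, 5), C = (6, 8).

Distances: d(A) ≈ 7.2111, d(B) ≈ 4.1231, d(C) ≈ 13.0384. Nearest: B = (-4, 5) with distance 4.1231.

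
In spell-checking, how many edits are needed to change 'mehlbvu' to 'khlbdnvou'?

Let D[i][j] be the edit distance between the first i characters of 'mehlbvu' and the first j characters of 'khlbdnvou', with D[i][0] = i, D[0][j] = j, and D[i][j] = D[i-1][j-1] if the characters match, else 1 + min(D[i-1][j], D[i][j-1], D[i-1][j-1]). Filling the table (rows: prefixes of 'mehlbvu', columns: prefixes of 'khlbdnvou'):
     ε  k  h  l  b  d  n  v  o  u
  ε  0  1  2  3  4  5  6  7  8  9
  m  1  1  2  3  4  5  6  7  8  9
  e  2  2  2  3  4  5  6  7  8  9
  h  3  3  2  3  4  5  6  7  8  9
  l  4  4  3  2  3  4  5  6  7  8
  b  5  5  4  3  2  3  4  5  6  7
  v  6  6  5  4  3  3  4  4  5  6
  u  7  7  6  5  4  4  4  5  5  5
The bottom-right entry gives D[7][9] = 5, so no sequence of fewer than 5 edits works. Backtracking through the table gives one optimal edit sequence (5 edits):
  mehlbvu → ehlbvu (del m @1)
  ehlbvu → khlbvu (sub e→k @1)
  khlbvu → khlbdvu (ins d @5)
  khlbdvu → khlbdnvu (ins n @6)
  khlbdnvu → khlbdnvou (ins o @8)
Edit distance = 5.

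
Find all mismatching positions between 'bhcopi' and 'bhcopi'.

Differing positions: none. Hamming distance = 0.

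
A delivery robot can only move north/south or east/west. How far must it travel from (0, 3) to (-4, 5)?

Σ|x_i - y_i| = |0 - (-4)| + |3 - 5| = 4 + 2 = 6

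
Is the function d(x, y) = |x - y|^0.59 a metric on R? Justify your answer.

Yes. With 0 < p = 0.59 ≤ 1, d(x,y) = |x-y|^0.59 is a metric on R. Non-negativity and symmetry are immediate; |x-y|^0.59 = 0 ⟺ |x-y| = 0 ⟺ x = y. For the triangle inequality, the function t ↦ t^0.59 is subadditive on [0,∞) when p ≤ 1, so |x-z|^0.59 ≤ (|x-y| + |y-z|)^0.59 ≤ |x-y|^0.59 + |y-z|^0.59.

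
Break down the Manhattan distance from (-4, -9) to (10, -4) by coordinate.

Σ|x_i - y_i| = |-4 - 10| + |-9 - (-4)| = 14 + 5 = 19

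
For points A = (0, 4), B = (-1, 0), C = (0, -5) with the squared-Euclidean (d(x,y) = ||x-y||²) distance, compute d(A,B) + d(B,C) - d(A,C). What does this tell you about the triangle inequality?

d(A,B) = 1² + 4² = 17, d(B,C) = 1² + 5² = 26, d(A,C) = 0² + 9² = 81.
d(A,B) + d(B,C) - d(A,C) = 17 + 26 - 81 = 43 - 81 = -38. This is < 0, so the triangle inequality FAILS for these points (squared-Euclidean is not a metric).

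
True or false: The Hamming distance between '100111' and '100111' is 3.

Differing positions: none. Hamming distance = 0, so the claim that d_H = 3 is false.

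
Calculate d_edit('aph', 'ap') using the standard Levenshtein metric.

Let D[i][j] be the edit distance between the first i characters of 'aph' and the first j characters of 'ap', with D[i][0] = i, D[0][j] = j, and D[i][j] = D[i-1][j-1] if the characters match, else 1 + min(D[i-1][j], D[i][j-1], D[i-1][j-1]). Filling the table (rows: prefixes of 'aph', columns: prefixes of 'ap'):
     ε  a  p
  ε  0  1  2
  a  1  0  1
  p  2  1  0
  h  3  2  1
The bottom-right entry gives D[3][2] = 1, so no sequence of fewer than 1 edit works. Backtracking through the table gives one optimal edit sequence (1 edit):
  aph → ap (del h @3)
Edit distance = 1.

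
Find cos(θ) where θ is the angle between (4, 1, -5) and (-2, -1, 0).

With u = (4, 1, -5), v = (-2, -1, 0):
u·v = 4·(-2) + 1·(-1) + (-5)·0 = (-8) + (-1) + 0 = -9.
|u| = √(4² + 1² + (-5)²) = √42, |v| = √((-2)² + (-1)² + 0²) = √5, so |u||v| = √(42·5) = √210.
cos θ = (u·v)/(|u||v|) = -9/√210 ≈ -0.6211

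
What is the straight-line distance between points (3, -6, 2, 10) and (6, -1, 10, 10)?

√(Σ(x_i - y_i)²) = √((3 - 6)² + (-6 - (-1))² + (2 - 10)² + (10 - 10)²)
= √((-3)² + (-5)² + (-8)² + 0²) = √(9 + 25 + 64 + 0) = √98 ≈ 9.8995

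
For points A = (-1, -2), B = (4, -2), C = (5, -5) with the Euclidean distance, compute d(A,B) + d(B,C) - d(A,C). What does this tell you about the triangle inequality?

d(A,B) = √(5² + 0²) = √25 = 5, d(B,C) = √(1² + 3²) = √10 ≈ 3.1623, d(A,C) = √(6² + 3²) = √45 ≈ 6.7082.
d(A,B) + d(B,C) - d(A,C) = 5 + 3.1623 - 6.7082 = 8.1623 - 6.7082 = 1.4541 (to 4 decimal places). This is ≥ 0, so the triangle inequality holds for these points.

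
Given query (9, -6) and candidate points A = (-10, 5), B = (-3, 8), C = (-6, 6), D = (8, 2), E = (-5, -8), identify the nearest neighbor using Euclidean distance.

Distances: d(A) ≈ 21.9545, d(B) ≈ 18.4391, d(C) ≈ 19.2094, d(D) ≈ 8.0623, d(E) ≈ 14.1421. Nearest: D = (8, 2) with distance 8.0623.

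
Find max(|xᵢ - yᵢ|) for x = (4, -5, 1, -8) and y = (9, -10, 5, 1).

max(|x_i - y_i|) = max(|4 - 9|, |-5 - (-10)|, |1 - 5|, |-8 - 1|) = max(5, 5, 4, 9) = 9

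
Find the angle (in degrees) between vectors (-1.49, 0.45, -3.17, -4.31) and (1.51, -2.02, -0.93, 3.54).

With u = (-1.49, 0.45, -3.17, -4.31), v = (1.51, -2.02, -0.93, 3.54):
u·v = (-1.49)·1.51 + 0.45·(-2.02) + (-3.17)·(-0.93) + (-4.31)·3.54 = (-2.2499) + (-0.909) + 2.9481 + (-15.2574) = -15.4682.
|u| = √((-1.49)² + 0.45² + (-3.17)² + (-4.31)²) = √(2.2201 + 0.2025 + 10.0489 + 18.5761) = √31.0476, |v| = √(1.51² + (-2.02)² + (-0.93)² + 3.54²) = √(2.2801 + 4.0804 + 0.8649 + 12.5316) = √19.757.
cos θ = (u·v)/(|u||v|) = -15.4682/(√31.0476·√19.757) ≈ -0.624547
θ = arccos(-0.624547) ≈ 128.65°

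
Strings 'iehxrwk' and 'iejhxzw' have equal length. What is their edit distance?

Let D[i][j] be the edit distance between the first i characters of 'iehxrwk' and the first j characters of 'iejhxzw', with D[i][0] = i, D[0][j] = j, and D[i][j] = D[i-1][j-1] if the characters match, else 1 + min(D[i-1][j], D[i][j-1], D[i-1][j-1]). Filling the table (rows: prefixes of 'iehxrwk', columns: prefixes of 'iejhxzw'):
     ε  i  e  j  h  x  z  w
  ε  0  1  2  3  4  5  6  7
  i  1  0  1  2  3  4  5  6
  e  2  1  0  1  2  3  4  5
  h  3  2  1  1  1  2  3  4
  x  4  3  2  2  2  1  2  3
  r  5  4  3  3  3  2  2  3
  w  6  5  4  4  4  3  3  2
  k  7  6  5  5  5  4  4  3
The bottom-right entry gives D[7][7] = 3, so no sequence of fewer than 3 edits works. Backtracking through the table gives one optimal edit sequence (3 edits):
  iehxrwk → iejhxrwk (ins j @3)
  iejhxrwk → iejhxzwk (sub r→z @6)
  iejhxzwk → iejhxzw (del k @8)
Edit distance = 3.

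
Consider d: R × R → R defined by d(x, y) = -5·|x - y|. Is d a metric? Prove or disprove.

No. With c = -5 < 0, d fails non-negativity: d(5, 12) = -5·|5 - 12| = -5·7 = -35 < 0.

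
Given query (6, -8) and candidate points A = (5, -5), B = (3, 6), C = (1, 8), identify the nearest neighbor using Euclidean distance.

Distances: d(A) ≈ 3.1623, d(B) ≈ 14.3178, d(C) ≈ 16.7631. Nearest: A = (5, -5) with distance 3.1623.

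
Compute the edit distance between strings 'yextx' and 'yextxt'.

Let D[i][j] be the edit distance between the first i characters of 'yextx' and the first j characters of 'yextxt', with D[i][0] = i, D[0][j] = j, and D[i][j] = D[i-1][j-1] if the characters match, else 1 + min(D[i-1][j], D[i][j-1], D[i-1][j-1]). Filling the table (rows: prefixes of 'yextx', columns: prefixes of 'yextxt'):
     ε  y  e  x  t  x  t
  ε  0  1  2  3  4  5  6
  y  1  0  1  2  3  4  5
  e  2  1  0  1  2  3  4
  x  3  2  1  0  1  2  3
  t  4  3  2  1  0  1  2
  x  5  4  3  2  1  0  1
The bottom-right entry gives D[5][6] = 1, so no sequence of fewer than 1 edit works. Backtracking through the table gives one optimal edit sequence (1 edit):
  yextx → yextxt (ins t @6)
Edit distance = 1.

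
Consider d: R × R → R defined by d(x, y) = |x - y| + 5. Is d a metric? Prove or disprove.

No. d fails identity of indiscernibles (specifically d(x,x) = 0): d(8, 8) = |8 - 8| + 5 = 0 + 5 = 5 ≠ 0.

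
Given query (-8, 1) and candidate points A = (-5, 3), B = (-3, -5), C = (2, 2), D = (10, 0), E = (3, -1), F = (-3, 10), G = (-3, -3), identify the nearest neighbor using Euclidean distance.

Distances: d(A) ≈ 3.6056, d(B) ≈ 7.8102, d(C) ≈ 10.0499, d(D) ≈ 18.0278, d(E) ≈ 11.1803, d(F) ≈ 10.2956, d(G) ≈ 6.4031. Nearest: A = (-5, 3) with distance 3.6056.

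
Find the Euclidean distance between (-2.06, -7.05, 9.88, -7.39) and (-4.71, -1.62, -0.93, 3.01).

√(Σ(x_i - y_i)²) = √((-2.06 - (-4.71))² + (-7.05 - (-1.62))² + (9.88 - (-0.93))² + (-7.39 - 3.01)²)
= √(2.65² + (-5.43)² + 10.81² + (-10.4)²) = √(7.0225 + 29.4849 + 116.8561 + 108.16) = √261.5235 ≈ 16.1717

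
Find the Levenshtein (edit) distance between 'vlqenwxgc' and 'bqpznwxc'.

Let D[i][j] be the edit distance between the first i characters of 'vlqenwxgc' and the first j characters of 'bqpznwxc', with D[i][0] = i, D[0][j] = j, and D[i][j] = D[i-1][j-1] if the characters match, else 1 + min(D[i-1][j], D[i][j-1], D[i-1][j-1]). Filling the table (rows: prefixes of 'vlqenwxgc', columns: prefixes of 'bqpznwxc'):
     ε  b  q  p  z  n  w  x  c
  ε  0  1  2  3  4  5  6  7  8
  v  1  1  2  3  4  5  6  7  8
  l  2  2  2  3  4  5  6  7  8
  q  3  3  2  3  4  5  6  7  8
  e  4  4  3  3  4  5  6  7  8
  n  5  5  4  4  4  4  5  6  7
  w  6  6  5  5  5  5  4  5  6
  x  7  7  6  6  6  6  5  4  5
  g  8  8  7  7  7  7  6  5  5
  c  9  9  8  8  8  8  7  6  5
The bottom-right entry gives D[9][8] = 5, so no sequence of fewer than 5 edits works. Backtracking through the table gives one optimal edit sequence (5 edits):
  vlqenwxgc → blqenwxgc (sub v→b @1)
  blqenwxgc → bqqenwxgc (sub l→q @2)
  bqqenwxgc → bqpenwxgc (sub q→p @3)
  bqpenwxgc → bqpznwxgc (sub e→z @4)
  bqpznwxgc → bqpznwxc (del g @8)
Edit distance = 5.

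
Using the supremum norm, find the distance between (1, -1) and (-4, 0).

max(|x_i - y_i|) = max(|1 - (-4)|, |-1 - 0|) = max(5, 1) = 5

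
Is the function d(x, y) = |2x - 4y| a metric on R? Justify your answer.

No. d fails symmetry: d(3, 8) = |2·3 - 4·8| = |-26| = 26, but d(8, 3) = |2·8 - 4·3| = |4| = 4. Since 26 ≠ 4, d(x,y) ≠ d(y,x) in general.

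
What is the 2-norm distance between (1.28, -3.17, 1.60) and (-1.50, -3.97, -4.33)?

(Σ|x_i - y_i|^2)^(1/2) = (|1.28 - (-1.5)|^2 + |-3.17 - (-3.97)|^2 + |1.6 - (-4.33)|^2)^(1/2)
= (2.78^2 + 0.8^2 + 5.93^2)^(1/2) = (7.7284 + 0.64 + 35.1649)^(1/2) = (43.5333)^(1/2) ≈ 6.598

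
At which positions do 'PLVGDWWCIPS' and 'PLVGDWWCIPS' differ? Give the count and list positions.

Differing positions: none. Hamming distance = 0.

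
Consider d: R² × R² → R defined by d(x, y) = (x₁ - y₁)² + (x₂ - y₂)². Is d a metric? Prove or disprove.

No. The squared Euclidean distance fails the triangle inequality. Counterexample: x = (0, 0), y = (5, 3), z = (10, 6). d(x,z) = 10² + 6² = 136, but d(x,y) + d(y,z) = (5² + 3²) + (5² + 3²) = 34 + 34 = 68. Since 136 > 68, the triangle inequality is violated. (Note: √d, the ordinary Euclidean distance, IS a metric.)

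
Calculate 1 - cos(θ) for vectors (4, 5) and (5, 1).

With u = (4, 5), v = (5, 1):
u·v = 4·5 + 5·1 = 20 + 5 = 25.
|u| = √(4² + 5²) = √41, |v| = √(5² + 1²) = √26, so |u||v| = √(41·26) = √1066.
cos θ = (u·v)/(|u||v|) = 25/√1066 ≈ 0.7657
Cosine distance = 1 - cos θ ≈ 1 - 0.7657 = 0.2343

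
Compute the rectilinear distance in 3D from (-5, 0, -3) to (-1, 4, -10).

Σ|x_i - y_i| = |-5 - (-1)| + |0 - 4| + |-3 - (-10)| = 4 + 4 + 7 = 15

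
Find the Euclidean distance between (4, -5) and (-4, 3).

√(Σ(x_i - y_i)²) = √((4 - (-4))² + (-5 - 3)²)
= √(8² + (-8)²) = √(64 + 64) = √128 ≈ 11.3137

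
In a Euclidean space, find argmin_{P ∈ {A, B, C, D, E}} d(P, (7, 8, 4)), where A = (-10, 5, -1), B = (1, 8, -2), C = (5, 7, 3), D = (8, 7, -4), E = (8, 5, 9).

Distances: d(A) ≈ 17.9722, d(B) ≈ 8.4853, d(C) ≈ 2.4495, d(D) ≈ 8.124, d(E) ≈ 5.9161. Nearest: C = (5, 7, 3) with distance 2.4495.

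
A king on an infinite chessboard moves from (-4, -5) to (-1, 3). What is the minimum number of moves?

max(|x_i - y_i|) = max(|-4 - (-1)|, |-5 - 3|) = max(3, 8) = 8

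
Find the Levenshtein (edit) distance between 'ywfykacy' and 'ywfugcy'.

Let D[i][j] be the edit distance between the first i characters of 'ywfykacy' and the first j characters of 'ywfugcy', with D[i][0] = i, D[0][j] = j, and D[i][j] = D[i-1][j-1] if the characters match, else 1 + min(D[i-1][j], D[i][j-1], D[i-1][j-1]). Filling the table (rows: prefixes of 'ywfykacy', columns: prefixes of 'ywfugcy'):
     ε  y  w  f  u  g  c  y
  ε  0  1  2  3  4  5  6  7
  y  1  0  1  2  3  4  5  6
  w  2  1  0  1  2  3  4  5
  f  3  2  1  0  1  2  3  4
  y  4  3  2  1  1  2  3  3
  k  5  4  3  2  2  2  3  4
  a  6  5  4  3  3  3  3  4
  c  7  6  5  4  4  4  3  4
  y  8  7  6  5  5  5  4  3
The bottom-right entry gives D[8][7] = 3, so no sequence of fewer than 3 edits works. Backtracking through the table gives one optimal edit sequence (3 edits):
  ywfykacy → ywfkacy (del y @4)
  ywfkacy → ywfuacy (sub k→u @4)
  ywfuacy → ywfugcy (sub a→g @5)
Edit distance = 3.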